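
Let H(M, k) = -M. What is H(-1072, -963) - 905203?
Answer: -904131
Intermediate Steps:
H(-1072, -963) - 905203 = -1*(-1072) - 905203 = 1072 - 905203 = -904131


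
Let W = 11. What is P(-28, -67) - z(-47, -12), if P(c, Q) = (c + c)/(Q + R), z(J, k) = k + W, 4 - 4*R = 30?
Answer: 37/21 ≈ 1.7619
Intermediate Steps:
R = -13/2 (R = 1 - 1/4*30 = 1 - 15/2 = -13/2 ≈ -6.5000)
z(J, k) = 11 + k (z(J, k) = k + 11 = 11 + k)
P(c, Q) = 2*c/(-13/2 + Q) (P(c, Q) = (c + c)/(Q - 13/2) = (2*c)/(-13/2 + Q) = 2*c/(-13/2 + Q))
P(-28, -67) - z(-47, -12) = 4*(-28)/(-13 + 2*(-67)) - (11 - 12) = 4*(-28)/(-13 - 134) - 1*(-1) = 4*(-28)/(-147) + 1 = 4*(-28)*(-1/147) + 1 = 16/21 + 1 = 37/21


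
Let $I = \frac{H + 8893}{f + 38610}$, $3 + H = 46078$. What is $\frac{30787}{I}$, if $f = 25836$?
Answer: $\frac{992049501}{27484} \approx 36096.0$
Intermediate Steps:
$H = 46075$ ($H = -3 + 46078 = 46075$)
$I = \frac{27484}{32223}$ ($I = \frac{46075 + 8893}{25836 + 38610} = \frac{54968}{64446} = 54968 \cdot \frac{1}{64446} = \frac{27484}{32223} \approx 0.85293$)
$\frac{30787}{I} = \frac{30787}{\frac{27484}{32223}} = 30787 \cdot \frac{32223}{27484} = \frac{992049501}{27484}$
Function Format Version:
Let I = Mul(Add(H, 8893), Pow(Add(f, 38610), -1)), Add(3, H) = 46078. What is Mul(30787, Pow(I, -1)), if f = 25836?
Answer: Rational(992049501, 27484) ≈ 36096.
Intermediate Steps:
H = 46075 (H = Add(-3, 46078) = 46075)
I = Rational(27484, 32223) (I = Mul(Add(46075, 8893), Pow(Add(25836, 38610), -1)) = Mul(54968, Pow(64446, -1)) = Mul(54968, Rational(1, 64446)) = Rational(27484, 32223) ≈ 0.85293)
Mul(30787, Pow(I, -1)) = Mul(30787, Pow(Rational(27484, 32223), -1)) = Mul(30787, Rational(32223, 27484)) = Rational(992049501, 27484)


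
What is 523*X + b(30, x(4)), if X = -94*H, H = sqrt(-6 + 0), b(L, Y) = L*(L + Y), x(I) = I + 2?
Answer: 1080 - 49162*I*sqrt(6) ≈ 1080.0 - 1.2042e+5*I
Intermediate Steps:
x(I) = 2 + I
H = I*sqrt(6) (H = sqrt(-6) = I*sqrt(6) ≈ 2.4495*I)
X = -94*I*sqrt(6) ≈ -230.25*I
523*X + b(30, x(4)) = 523*(-94*I*sqrt(6)) + 30*(30 + (2 + 4)) = -49162*I*sqrt(6) + 30*(30 + 6) = -49162*I*sqrt(6) + 30*36 = -49162*I*sqrt(6) + 1080 = 1080 - 49162*I*sqrt(6)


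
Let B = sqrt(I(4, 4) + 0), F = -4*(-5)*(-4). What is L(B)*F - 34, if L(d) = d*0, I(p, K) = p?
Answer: -34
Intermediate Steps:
F = -80 (F = 20*(-4) = -80)
B = 2 (B = sqrt(4 + 0) = sqrt(4) = 2)
L(d) = 0
L(B)*F - 34 = 0*(-80) - 34 = 0 - 34 = -34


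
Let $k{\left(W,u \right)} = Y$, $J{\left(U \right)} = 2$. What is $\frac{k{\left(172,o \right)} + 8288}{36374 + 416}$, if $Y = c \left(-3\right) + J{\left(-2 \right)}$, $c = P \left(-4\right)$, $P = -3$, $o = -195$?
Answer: $\frac{4127}{18395} \approx 0.22435$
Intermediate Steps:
$c = 12$ ($c = \left(-3\right) \left(-4\right) = 12$)
$Y = -34$ ($Y = 12 \left(-3\right) + 2 = -36 + 2 = -34$)
$k{\left(W,u \right)} = -34$
$\frac{k{\left(172,o \right)} + 8288}{36374 + 416} = \frac{-34 + 8288}{36374 + 416} = \frac{8254}{36790} = 8254 \cdot \frac{1}{36790} = \frac{4127}{18395}$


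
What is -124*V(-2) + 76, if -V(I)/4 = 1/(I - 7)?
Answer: 188/9 ≈ 20.889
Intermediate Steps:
V(I) = -4/(-7 + I) (V(I) = -4/(I - 7) = -4/(-7 + I))
-124*V(-2) + 76 = -(-496)/(-7 - 2) + 76 = -(-496)/(-9) + 76 = -(-496)*(-1)/9 + 76 = -124*4/9 + 76 = -496/9 + 76 = 188/9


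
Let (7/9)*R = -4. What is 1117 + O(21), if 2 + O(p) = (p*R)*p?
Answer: -1153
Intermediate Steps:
R = -36/7 (R = (9/7)*(-4) = -36/7 ≈ -5.1429)
O(p) = -2 - 36*p**2/7 (O(p) = -2 + (p*(-36/7))*p = -2 + (-36*p/7)*p = -2 - 36*p**2/7)
1117 + O(21) = 1117 + (-2 - 36/7*21**2) = 1117 + (-2 - 36/7*441) = 1117 + (-2 - 2268) = 1117 - 2270 = -1153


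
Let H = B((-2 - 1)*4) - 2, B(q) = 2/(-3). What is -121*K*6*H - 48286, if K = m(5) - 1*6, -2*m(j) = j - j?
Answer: -59902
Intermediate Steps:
m(j) = 0 (m(j) = -(j - j)/2 = -½*0 = 0)
B(q) = -⅔ (B(q) = 2*(-⅓) = -⅔)
K = -6 (K = 0 - 1*6 = 0 - 6 = -6)
H = -8/3 (H = -⅔ - 2 = -8/3 ≈ -2.6667)
-121*K*6*H - 48286 = -121*(-6*6)*(-8)/3 - 48286 = -(-4356)*(-8)/3 - 48286 = -121*96 - 48286 = -11616 - 48286 = -59902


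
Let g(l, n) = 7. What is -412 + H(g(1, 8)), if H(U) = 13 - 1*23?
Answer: -422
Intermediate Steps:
H(U) = -10 (H(U) = 13 - 23 = -10)
-412 + H(g(1, 8)) = -412 - 10 = -422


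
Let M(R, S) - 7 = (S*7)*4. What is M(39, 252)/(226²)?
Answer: 7063/51076 ≈ 0.13828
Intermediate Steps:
M(R, S) = 7 + 28*S (M(R, S) = 7 + (S*7)*4 = 7 + (7*S)*4 = 7 + 28*S)
M(39, 252)/(226²) = (7 + 28*252)/(226²) = (7 + 7056)/51076 = 7063*(1/51076) = 7063/51076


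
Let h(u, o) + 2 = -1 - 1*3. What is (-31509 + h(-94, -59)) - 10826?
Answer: -42341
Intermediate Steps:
h(u, o) = -6 (h(u, o) = -2 + (-1 - 1*3) = -2 + (-1 - 3) = -2 - 4 = -6)
(-31509 + h(-94, -59)) - 10826 = (-31509 - 6) - 10826 = -31515 - 10826 = -42341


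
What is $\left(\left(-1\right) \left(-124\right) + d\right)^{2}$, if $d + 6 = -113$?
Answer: $25$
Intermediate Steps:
$d = -119$ ($d = -6 - 113 = -119$)
$\left(\left(-1\right) \left(-124\right) + d\right)^{2} = \left(\left(-1\right) \left(-124\right) - 119\right)^{2} = \left(124 - 119\right)^{2} = 5^{2} = 25$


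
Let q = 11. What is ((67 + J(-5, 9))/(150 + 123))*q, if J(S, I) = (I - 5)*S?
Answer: 517/273 ≈ 1.8938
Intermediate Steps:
J(S, I) = S*(-5 + I) (J(S, I) = (-5 + I)*S = S*(-5 + I))
((67 + J(-5, 9))/(150 + 123))*q = ((67 - 5*(-5 + 9))/(150 + 123))*11 = ((67 - 5*4)/273)*11 = ((67 - 20)*(1/273))*11 = (47*(1/273))*11 = (47/273)*11 = 517/273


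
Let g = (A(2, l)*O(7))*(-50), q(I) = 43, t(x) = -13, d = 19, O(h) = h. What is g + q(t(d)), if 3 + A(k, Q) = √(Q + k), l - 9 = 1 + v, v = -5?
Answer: 1093 - 350*√7 ≈ 166.99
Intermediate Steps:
l = 5 (l = 9 + (1 - 5) = 9 - 4 = 5)
A(k, Q) = -3 + √(Q + k)
g = 1050 - 350*√7 (g = ((-3 + √(5 + 2))*7)*(-50) = ((-3 + √7)*7)*(-50) = (-21 + 7*√7)*(-50) = 1050 - 350*√7 ≈ 123.99)
g + q(t(d)) = (1050 - 350*√7) + 43 = 1093 - 350*√7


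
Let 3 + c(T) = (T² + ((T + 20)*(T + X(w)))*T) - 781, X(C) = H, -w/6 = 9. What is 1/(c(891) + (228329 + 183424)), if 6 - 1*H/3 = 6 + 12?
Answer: 1/695209205 ≈ 1.4384e-9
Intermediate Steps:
w = -54 (w = -6*9 = -54)
H = -36 (H = 18 - 3*(6 + 12) = 18 - 3*18 = 18 - 54 = -36)
X(C) = -36
c(T) = -784 + T² + T*(-36 + T)*(20 + T) (c(T) = -3 + ((T² + ((T + 20)*(T - 36))*T) - 781) = -3 + ((T² + ((20 + T)*(-36 + T))*T) - 781) = -3 + ((T² + ((-36 + T)*(20 + T))*T) - 781) = -3 + ((T² + T*(-36 + T)*(20 + T)) - 781) = -3 + (-781 + T² + T*(-36 + T)*(20 + T)) = -784 + T² + T*(-36 + T)*(20 + T))
1/(c(891) + (228329 + 183424)) = 1/((-784 + 891³ - 720*891 - 15*891²) + (228329 + 183424)) = 1/((-784 + 707347971 - 641520 - 15*793881) + 411753) = 1/((-784 + 707347971 - 641520 - 11908215) + 411753) = 1/(694797452 + 411753) = 1/695209205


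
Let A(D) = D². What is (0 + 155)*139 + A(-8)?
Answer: 21609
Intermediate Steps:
(0 + 155)*139 + A(-8) = (0 + 155)*139 + (-8)² = 155*139 + 64 = 21545 + 64 = 21609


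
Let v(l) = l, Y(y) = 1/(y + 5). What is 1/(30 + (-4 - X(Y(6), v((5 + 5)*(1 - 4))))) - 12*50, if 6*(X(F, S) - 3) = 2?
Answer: -40797/68 ≈ -599.96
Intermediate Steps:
Y(y) = 1/(5 + y)
X(F, S) = 10/3 (X(F, S) = 3 + (⅙)*2 = 3 + ⅓ = 10/3)
1/(30 + (-4 - X(Y(6), v((5 + 5)*(1 - 4))))) - 12*50 = 1/(30 + (-4 - 1*10/3)) - 12*50 = 1/(30 + (-4 - 10/3)) - 600 = 1/(30 - 22/3) - 600 = 1/(68/3) - 600 = 3/68 - 600 = -40797/68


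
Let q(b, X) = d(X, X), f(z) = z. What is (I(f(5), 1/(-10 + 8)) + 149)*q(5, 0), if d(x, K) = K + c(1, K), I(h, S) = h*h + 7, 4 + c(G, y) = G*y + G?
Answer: -543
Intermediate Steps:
c(G, y) = -4 + G + G*y (c(G, y) = -4 + (G*y + G) = -4 + (G + G*y) = -4 + G + G*y)
I(h, S) = 7 + h² (I(h, S) = h² + 7 = 7 + h²)
d(x, K) = -3 + 2*K (d(x, K) = K + (-4 + 1 + 1*K) = K + (-4 + 1 + K) = K + (-3 + K) = -3 + 2*K)
q(b, X) = -3 + 2*X
(I(f(5), 1/(-10 + 8)) + 149)*q(5, 0) = ((7 + 5²) + 149)*(-3 + 2*0) = ((7 + 25) + 149)*(-3 + 0) = (32 + 149)*(-3) = 181*(-3) = -543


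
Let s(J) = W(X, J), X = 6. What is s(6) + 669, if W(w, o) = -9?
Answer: 660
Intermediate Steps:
s(J) = -9
s(6) + 669 = -9 + 669 = 660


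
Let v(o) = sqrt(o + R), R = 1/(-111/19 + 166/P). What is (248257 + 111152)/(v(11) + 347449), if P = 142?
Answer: 787220180328864/761023971048709 - 4312908*sqrt(2976670)/761023971048709 ≈ 1.0344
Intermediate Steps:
R = -1349/6304 (R = 1/(-111/19 + 166/142) = 1/(-111*1/19 + 166*(1/142)) = 1/(-111/19 + 83/71) = 1/(-6304/1349) = -1349/6304 ≈ -0.21399)
v(o) = sqrt(-1349/6304 + o) (v(o) = sqrt(o - 1349/6304) = sqrt(-1349/6304 + o))
(248257 + 111152)/(v(11) + 347449) = (248257 + 111152)/(sqrt(-531506 + 2483776*11)/1576 + 347449) = 359409/(sqrt(-531506 + 27321536)/1576 + 347449) = 359409/(sqrt(26790030)/1576 + 347449) = 359409/((3*sqrt(2976670))/1576 + 347449) = 359409/(3*sqrt(2976670)/1576 + 347449) = 359409/(347449 + 3*sqrt(2976670)/1576)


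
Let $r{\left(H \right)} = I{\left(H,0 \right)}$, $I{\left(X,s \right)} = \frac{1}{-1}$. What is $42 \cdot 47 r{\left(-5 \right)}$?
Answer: $-1974$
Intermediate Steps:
$I{\left(X,s \right)} = -1$
$r{\left(H \right)} = -1$
$42 \cdot 47 r{\left(-5 \right)} = 42 \cdot 47 \left(-1\right) = 1974 \left(-1\right) = -1974$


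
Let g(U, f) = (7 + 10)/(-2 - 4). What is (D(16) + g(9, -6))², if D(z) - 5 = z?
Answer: 11881/36 ≈ 330.03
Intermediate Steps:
D(z) = 5 + z
g(U, f) = -17/6 (g(U, f) = 17/(-6) = 17*(-⅙) = -17/6)
(D(16) + g(9, -6))² = ((5 + 16) - 17/6)² = (21 - 17/6)² = (109/6)² = 11881/36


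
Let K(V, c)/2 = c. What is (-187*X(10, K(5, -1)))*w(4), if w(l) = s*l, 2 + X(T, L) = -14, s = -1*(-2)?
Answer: 23936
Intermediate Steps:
K(V, c) = 2*c
s = 2
X(T, L) = -16 (X(T, L) = -2 - 14 = -16)
w(l) = 2*l
(-187*X(10, K(5, -1)))*w(4) = (-187*(-16))*(2*4) = 2992*8 = 23936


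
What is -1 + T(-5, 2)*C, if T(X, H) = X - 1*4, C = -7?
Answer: 62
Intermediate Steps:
T(X, H) = -4 + X (T(X, H) = X - 4 = -4 + X)
-1 + T(-5, 2)*C = -1 + (-4 - 5)*(-7) = -1 - 9*(-7) = -1 + 63 = 62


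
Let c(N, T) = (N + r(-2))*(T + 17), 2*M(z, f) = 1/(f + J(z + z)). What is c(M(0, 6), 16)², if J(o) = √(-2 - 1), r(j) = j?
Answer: 363*(-481*I + 184*√3)/(4*(-11*I + 4*√3)) ≈ 4026.8 + 93.008*I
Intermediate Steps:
J(o) = I*√3 (J(o) = √(-3) = I*√3)
M(z, f) = 1/(2*(f + I*√3))
c(N, T) = (-2 + N)*(17 + T) (c(N, T) = (N - 2)*(T + 17) = (-2 + N)*(17 + T))
c(M(0, 6), 16)² = (-34 - 2*16 + 17*(1/(2*(6 + I*√3))) + (1/(2*(6 + I*√3)))*16)² = (-34 - 32 + 17/(2*(6 + I*√3)) + 8/(6 + I*√3))² = (-66 + 33/(2*(6 + I*√3)))²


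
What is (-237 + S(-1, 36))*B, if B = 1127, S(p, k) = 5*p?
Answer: -272734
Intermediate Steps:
(-237 + S(-1, 36))*B = (-237 + 5*(-1))*1127 = (-237 - 5)*1127 = -242*1127 = -272734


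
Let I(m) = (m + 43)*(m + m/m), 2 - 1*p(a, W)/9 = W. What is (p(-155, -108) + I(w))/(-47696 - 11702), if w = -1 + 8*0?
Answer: -495/29699 ≈ -0.016667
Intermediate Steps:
p(a, W) = 18 - 9*W
w = -1 (w = -1 + 0 = -1)
I(m) = (1 + m)*(43 + m) (I(m) = (43 + m)*(m + 1) = (43 + m)*(1 + m) = (1 + m)*(43 + m))
(p(-155, -108) + I(w))/(-47696 - 11702) = ((18 - 9*(-108)) + (43 + (-1)² + 44*(-1)))/(-47696 - 11702) = ((18 + 972) + (43 + 1 - 44))/(-59398) = (990 + 0)*(-1/59398) = 990*(-1/59398) = -495/29699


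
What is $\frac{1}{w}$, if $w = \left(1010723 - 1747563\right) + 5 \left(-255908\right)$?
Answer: $- \frac{1}{2016380} \approx -4.9594 \cdot 10^{-7}$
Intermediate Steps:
$w = -2016380$ ($w = -736840 - 1279540 = -2016380$)
$\frac{1}{w} = \frac{1}{-2016380} = - \frac{1}{2016380}$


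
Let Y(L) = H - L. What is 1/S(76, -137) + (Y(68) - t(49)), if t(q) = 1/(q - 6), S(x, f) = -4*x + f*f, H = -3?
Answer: -56392067/793995 ≈ -71.023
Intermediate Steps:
Y(L) = -3 - L
S(x, f) = f**2 - 4*x (S(x, f) = -4*x + f**2 = f**2 - 4*x)
t(q) = 1/(-6 + q)
1/S(76, -137) + (Y(68) - t(49)) = 1/((-137)**2 - 4*76) + ((-3 - 1*68) - 1/(-6 + 49)) = 1/(18769 - 304) + ((-3 - 68) - 1/43) = 1/18465 + (-71 - 1*1/43) = 1/18465 + (-71 - 1/43) = 1/18465 - 3054/43 = -56392067/793995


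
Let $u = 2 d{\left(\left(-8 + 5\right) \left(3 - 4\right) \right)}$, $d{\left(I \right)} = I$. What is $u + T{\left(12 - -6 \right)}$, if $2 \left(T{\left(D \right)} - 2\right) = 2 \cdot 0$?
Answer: $8$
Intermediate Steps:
$u = 6$ ($u = 2 \left(-8 + 5\right) \left(3 - 4\right) = 2 \left(\left(-3\right) \left(-1\right)\right) = 2 \cdot 3 = 6$)
$T{\left(D \right)} = 2$ ($T{\left(D \right)} = 2 + \frac{2 \cdot 0}{2} = 2 + \frac{1}{2} \cdot 0 = 2 + 0 = 2$)
$u + T{\left(12 - -6 \right)} = 6 + 2 = 8$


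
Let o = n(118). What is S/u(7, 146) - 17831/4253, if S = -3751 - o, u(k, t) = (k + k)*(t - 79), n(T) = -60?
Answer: -32423301/3989314 ≈ -8.1275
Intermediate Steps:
o = -60
u(k, t) = 2*k*(-79 + t) (u(k, t) = (2*k)*(-79 + t) = 2*k*(-79 + t))
S = -3691 (S = -3751 - 1*(-60) = -3751 + 60 = -3691)
S/u(7, 146) - 17831/4253 = -3691*1/(14*(-79 + 146)) - 17831/4253 = -3691/(2*7*67) - 17831*1/4253 = -3691/938 - 17831/4253 = -32423301/3989314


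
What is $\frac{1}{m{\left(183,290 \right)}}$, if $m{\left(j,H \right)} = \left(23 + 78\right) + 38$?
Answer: $\frac{1}{139} \approx 0.0071942$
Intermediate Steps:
$m{\left(j,H \right)} = 139$ ($m{\left(j,H \right)} = 101 + 38 = 139$)
$\frac{1}{m{\left(183,290 \right)}} = \frac{1}{139}$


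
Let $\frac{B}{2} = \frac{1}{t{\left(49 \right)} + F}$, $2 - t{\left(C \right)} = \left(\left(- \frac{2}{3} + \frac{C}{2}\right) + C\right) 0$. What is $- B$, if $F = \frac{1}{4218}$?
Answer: $- \frac{8436}{8437} \approx -0.99988$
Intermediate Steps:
$t{\left(C \right)} = 2$ ($t{\left(C \right)} = 2 - \left(\left(- \frac{2}{3} + \frac{C}{2}\right) + C\right) 0 = 2 - \left(- \frac{2}{3} + \frac{3 C}{2}\right) 0 = 2 - 0 = 2 + 0 = 2$)
$F = \frac{1}{4218} \approx 0.00023708$
$B = \frac{8436}{8437}$ ($B = \frac{2}{2 + \frac{1}{4218}} = \frac{2}{\frac{8437}{4218}} = 2 \cdot \frac{4218}{8437} = \frac{8436}{8437} \approx 0.99988$)
$- B = \left(-1\right) \frac{8436}{8437} = - \frac{8436}{8437}$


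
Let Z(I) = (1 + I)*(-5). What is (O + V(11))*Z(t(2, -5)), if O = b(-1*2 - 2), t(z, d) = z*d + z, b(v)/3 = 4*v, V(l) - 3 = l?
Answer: -1190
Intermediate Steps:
V(l) = 3 + l
b(v) = 12*v (b(v) = 3*(4*v) = 12*v)
t(z, d) = z + d*z (t(z, d) = d*z + z = z + d*z)
O = -48 (O = 12*(-1*2 - 2) = 12*(-2 - 2) = 12*(-4) = -48)
Z(I) = -5 - 5*I
(O + V(11))*Z(t(2, -5)) = (-48 + (3 + 11))*(-5 - 10*(1 - 5)) = (-48 + 14)*(-5 - 10*(-4)) = -34*(-5 - 5*(-8)) = -34*(-5 + 40) = -34*35 = -1190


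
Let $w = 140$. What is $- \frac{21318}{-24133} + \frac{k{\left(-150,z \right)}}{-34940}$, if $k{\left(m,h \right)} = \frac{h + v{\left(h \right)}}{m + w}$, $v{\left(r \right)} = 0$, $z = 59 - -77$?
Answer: $\frac{931473911}{1054008775} \approx 0.88374$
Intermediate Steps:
$z = 136$ ($z = 59 + 77 = 136$)
$k{\left(m,h \right)} = \frac{h}{140 + m}$ ($k{\left(m,h \right)} = \frac{h + 0}{m + 140} = \frac{h}{140 + m}$)
$- \frac{21318}{-24133} + \frac{k{\left(-150,z \right)}}{-34940} = - \frac{21318}{-24133} + \frac{136 \frac{1}{140 - 150}}{-34940} = \left(-21318\right) \left(- \frac{1}{24133}\right) + \frac{136}{-10} \left(- \frac{1}{34940}\right) = \frac{21318}{24133} + 136 \left(- \frac{1}{10}\right) \left(- \frac{1}{34940}\right) = \frac{21318}{24133} - - \frac{17}{43675} = \frac{21318}{24133} + \frac{17}{43675} = \frac{931473911}{1054008775}$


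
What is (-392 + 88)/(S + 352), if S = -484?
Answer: 76/33 ≈ 2.3030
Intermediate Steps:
(-392 + 88)/(S + 352) = (-392 + 88)/(-484 + 352) = -304/(-132) = -304*(-1/132) = 76/33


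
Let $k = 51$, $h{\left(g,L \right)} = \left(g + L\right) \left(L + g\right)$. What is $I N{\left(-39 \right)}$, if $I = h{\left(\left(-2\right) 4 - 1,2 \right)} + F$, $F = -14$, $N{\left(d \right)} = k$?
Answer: $1785$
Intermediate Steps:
$h{\left(g,L \right)} = \left(L + g\right)^{2}$ ($h{\left(g,L \right)} = \left(L + g\right) \left(L + g\right) = \left(L + g\right)^{2}$)
$N{\left(d \right)} = 51$
$I = 35$ ($I = \left(2 - 9\right)^{2} - 14 = \left(-7\right)^{2} - 14 = 49 - 14 = 35$)
$I N{\left(-39 \right)} = 35 \cdot 51 = 1785$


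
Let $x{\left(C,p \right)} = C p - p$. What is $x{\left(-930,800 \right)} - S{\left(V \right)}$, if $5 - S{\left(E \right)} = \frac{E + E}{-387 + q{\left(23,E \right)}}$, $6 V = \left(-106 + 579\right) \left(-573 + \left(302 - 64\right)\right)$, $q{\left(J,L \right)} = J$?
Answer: $- \frac{813168605}{1092} \approx -7.4466 \cdot 10^{5}$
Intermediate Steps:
$V = - \frac{158455}{6}$ ($V = \frac{\left(-106 + 579\right) \left(-573 + \left(302 - 64\right)\right)}{6} = \frac{473 \left(-573 + \left(302 - 64\right)\right)}{6} = \frac{473 \left(-573 + 238\right)}{6} = \frac{473 \left(-335\right)}{6} = \frac{1}{6} \left(-158455\right) = - \frac{158455}{6} \approx -26409.0$)
$S{\left(E \right)} = 5 + \frac{E}{182}$ ($S{\left(E \right)} = 5 - \frac{E + E}{-387 + 23} = 5 - \frac{2 E}{-364} = 5 - 2 E \left(- \frac{1}{364}\right) = 5 - - \frac{E}{182} = 5 + \frac{E}{182}$)
$x{\left(C,p \right)} = - p + C p$
$x{\left(-930,800 \right)} - S{\left(V \right)} = 800 \left(-1 - 930\right) - \left(5 + \frac{1}{182} \left(- \frac{158455}{6}\right)\right) = 800 \left(-931\right) - \left(5 - \frac{158455}{1092}\right) = -744800 - - \frac{152995}{1092} = -744800 + \frac{152995}{1092} = - \frac{813168605}{1092}$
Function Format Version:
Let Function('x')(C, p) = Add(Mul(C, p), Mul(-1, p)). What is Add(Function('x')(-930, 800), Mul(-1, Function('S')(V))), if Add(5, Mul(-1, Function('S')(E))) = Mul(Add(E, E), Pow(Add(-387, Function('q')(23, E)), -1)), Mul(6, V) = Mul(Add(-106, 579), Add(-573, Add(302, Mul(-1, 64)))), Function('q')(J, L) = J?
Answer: Rational(-813168605, 1092) ≈ -7.4466e+5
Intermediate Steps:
V = Rational(-158455, 6) (V = Mul(Rational(1, 6), Mul(Add(-106, 579), Add(-573, Add(302, Mul(-1, 64))))) = Mul(Rational(1, 6), Mul(473, Add(-573, Add(302, -64)))) = Mul(Rational(1, 6), Mul(473, Add(-573, 238))) = Mul(Rational(1, 6), Mul(473, -335)) = Mul(Rational(1, 6), -158455) = Rational(-158455, 6) ≈ -26409.)
Function('S')(E) = Add(5, Mul(Rational(1, 182), E)) (Function('S')(E) = Add(5, Mul(-1, Mul(Add(E, E), Pow(Add(-387, 23), -1)))) = Add(5, Mul(-1, Mul(Mul(2, E), Pow(-364, -1)))) = Add(5, Mul(-1, Mul(Mul(2, E), Rational(-1, 364)))) = Add(5, Mul(-1, Mul(Rational(-1, 182), E))) = Add(5, Mul(Rational(1, 182), E)))
Function('x')(C, p) = Add(Mul(-1, p), Mul(C, p))
Add(Function('x')(-930, 800), Mul(-1, Function('S')(V))) = Add(Mul(800, Add(-1, -930)), Mul(-1, Add(5, Mul(Rational(1, 182), Rational(-158455, 6))))) = Add(Mul(800, -931), Mul(-1, Add(5, Rational(-158455, 1092)))) = Add(-744800, Mul(-1, Rational(-152995, 1092))) = Add(-744800, Rational(152995, 1092)) = Rational(-813168605, 1092)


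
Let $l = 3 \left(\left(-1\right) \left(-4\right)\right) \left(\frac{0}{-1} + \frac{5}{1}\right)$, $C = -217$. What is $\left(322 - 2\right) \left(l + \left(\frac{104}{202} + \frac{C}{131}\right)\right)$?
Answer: $\frac{249201600}{13231} \approx 18835.0$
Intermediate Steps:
$l = 60$ ($l = 3 \cdot 4 \left(0 \left(-1\right) + 5 \cdot 1\right) = 12 \left(0 + 5\right) = 12 \cdot 5 = 60$)
$\left(322 - 2\right) \left(l + \left(\frac{104}{202} + \frac{C}{131}\right)\right) = \left(322 - 2\right) \left(60 + \left(\frac{104}{202} - \frac{217}{131}\right)\right) = 320 \left(60 + \left(104 \cdot \frac{1}{202} - \frac{217}{131}\right)\right) = 320 \left(60 + \left(\frac{52}{101} - \frac{217}{131}\right)\right) = 320 \left(60 - \frac{15105}{13231}\right) = 320 \cdot \frac{778755}{13231} = \frac{249201600}{13231}$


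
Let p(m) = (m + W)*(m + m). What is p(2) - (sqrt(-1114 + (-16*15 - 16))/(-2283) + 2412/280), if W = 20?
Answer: 5557/70 + I*sqrt(1370)/2283 ≈ 79.386 + 0.016213*I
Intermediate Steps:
p(m) = 2*m*(20 + m) (p(m) = (m + 20)*(m + m) = (20 + m)*(2*m) = 2*m*(20 + m))
p(2) - (sqrt(-1114 + (-16*15 - 16))/(-2283) + 2412/280) = 2*2*(20 + 2) - (sqrt(-1114 + (-16*15 - 16))/(-2283) + 2412/280) = 2*2*22 - (sqrt(-1114 + (-240 - 16))*(-1/2283) + 2412*(1/280)) = 88 - (sqrt(-1114 - 256)*(-1/2283) + 603/70) = 88 - (sqrt(-1370)*(-1/2283) + 603/70) = 88 - ((I*sqrt(1370))*(-1/2283) + 603/70) = 88 - (-I*sqrt(1370)/2283 + 603/70) = 88 - (603/70 - I*sqrt(1370)/2283) = 88 + (-603/70 + I*sqrt(1370)/2283) = 5557/70 + I*sqrt(1370)/2283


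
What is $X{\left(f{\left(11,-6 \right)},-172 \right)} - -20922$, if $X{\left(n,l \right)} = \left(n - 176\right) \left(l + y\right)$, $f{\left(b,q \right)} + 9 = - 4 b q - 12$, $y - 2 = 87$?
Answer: $15361$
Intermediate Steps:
$y = 89$ ($y = 2 + 87 = 89$)
$f{\left(b,q \right)} = -21 - 4 b q$ ($f{\left(b,q \right)} = -9 + \left(- 4 b q - 12\right) = -9 - \left(12 + 4 b q\right) = -21 - 4 b q$)
$X{\left(n,l \right)} = \left(-176 + n\right) \left(89 + l\right)$ ($X{\left(n,l \right)} = \left(n - 176\right) \left(l + 89\right) = \left(-176 + n\right) \left(89 + l\right)$)
$X{\left(f{\left(11,-6 \right)},-172 \right)} - -20922 = \left(-15664 - -30272 + 89 \left(-21 - 44 \left(-6\right)\right) - 172 \left(-21 - 44 \left(-6\right)\right)\right) - -20922 = \left(-15664 + 30272 + 89 \left(-21 + 264\right) - 172 \left(-21 + 264\right)\right) + 20922 = \left(-15664 + 30272 + 89 \cdot 243 - 41796\right) + 20922 = \left(-15664 + 30272 + 21627 - 41796\right) + 20922 = -5561 + 20922 = 15361$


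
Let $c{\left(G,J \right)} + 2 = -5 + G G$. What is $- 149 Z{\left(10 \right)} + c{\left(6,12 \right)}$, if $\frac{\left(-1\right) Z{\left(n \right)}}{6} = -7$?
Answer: $-6229$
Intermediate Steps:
$c{\left(G,J \right)} = -7 + G^{2}$ ($c{\left(G,J \right)} = -2 + \left(-5 + G G\right) = -2 + \left(-5 + G^{2}\right) = -7 + G^{2}$)
$Z{\left(n \right)} = 42$ ($Z{\left(n \right)} = \left(-6\right) \left(-7\right) = 42$)
$- 149 Z{\left(10 \right)} + c{\left(6,12 \right)} = \left(-149\right) 42 - \left(7 - 6^{2}\right) = -6258 + \left(-7 + 36\right) = -6258 + 29 = -6229$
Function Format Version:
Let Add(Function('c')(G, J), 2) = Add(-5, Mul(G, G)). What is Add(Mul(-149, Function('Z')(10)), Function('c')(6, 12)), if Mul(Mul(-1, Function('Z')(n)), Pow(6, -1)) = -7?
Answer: -6229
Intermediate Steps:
Function('c')(G, J) = Add(-7, Pow(G, 2)) (Function('c')(G, J) = Add(-2, Add(-5, Mul(G, G))) = Add(-2, Add(-5, Pow(G, 2))) = Add(-7, Pow(G, 2)))
Function('Z')(n) = 42 (Function('Z')(n) = Mul(-6, -7) = 42)
Add(Mul(-149, Function('Z')(10)), Function('c')(6, 12)) = Add(Mul(-149, 42), Add(-7, Pow(6, 2))) = Add(-6258, Add(-7, 36)) = Add(-6258, 29) = -6229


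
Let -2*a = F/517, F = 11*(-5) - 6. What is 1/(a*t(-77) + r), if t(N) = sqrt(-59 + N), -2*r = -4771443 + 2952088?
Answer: 972587157190/884740653685212281 - 126148*I*sqrt(34)/884740653685212281 ≈ 1.0993e-6 - 8.3139e-13*I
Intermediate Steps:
F = -61 (F = -55 - 6 = -61)
a = 61/1034 (a = -(-61)/(2*517) = -1/2*(-61/517) = 61/1034 ≈ 0.058994)
r = 1819355/2 (r = -(-4771443 + 2952088)/2 = -1/2*(-1819355) = 1819355/2 ≈ 9.0968e+5)
1/(a*t(-77) + r) = 1/(61*sqrt(-59 - 77)/1034 + 1819355/2) = 1/(61*sqrt(-136)/1034 + 1819355/2) = 1/(61*(2*I*sqrt(34))/1034 + 1819355/2) = 1/(61*I*sqrt(34)/517 + 1819355/2) = 1/(1819355/2 + 61*I*sqrt(34)/517)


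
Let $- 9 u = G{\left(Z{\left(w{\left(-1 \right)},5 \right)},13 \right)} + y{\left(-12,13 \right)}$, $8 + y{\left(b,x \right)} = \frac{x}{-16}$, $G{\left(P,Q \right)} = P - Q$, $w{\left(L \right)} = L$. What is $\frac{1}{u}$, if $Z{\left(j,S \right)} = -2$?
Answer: $\frac{48}{127} \approx 0.37795$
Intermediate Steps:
$y{\left(b,x \right)} = -8 - \frac{x}{16}$ ($y{\left(b,x \right)} = -8 + \frac{x}{-16} = -8 + x \left(- \frac{1}{16}\right) = -8 - \frac{x}{16}$)
$u = \frac{127}{48}$ ($u = - \frac{\left(-2 - 13\right) - \frac{141}{16}}{9} = - \frac{-15 - \frac{141}{16}}{9} = \left(- \frac{1}{9}\right) \left(- \frac{381}{16}\right) = \frac{127}{48} \approx 2.6458$)
$\frac{1}{u} = \frac{1}{\frac{127}{48}} = \frac{48}{127}$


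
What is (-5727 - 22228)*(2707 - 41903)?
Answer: 1095724180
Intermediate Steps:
(-5727 - 22228)*(2707 - 41903) = -27955*(-39196) = 1095724180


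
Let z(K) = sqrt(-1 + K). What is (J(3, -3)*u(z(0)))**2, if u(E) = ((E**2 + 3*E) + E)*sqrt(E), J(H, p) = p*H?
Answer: 648 - 1215*I ≈ 648.0 - 1215.0*I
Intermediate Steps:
J(H, p) = H*p
u(E) = sqrt(E)*(E**2 + 4*E) (u(E) = (E**2 + 4*E)*sqrt(E) = sqrt(E)*(E**2 + 4*E))
(J(3, -3)*u(z(0)))**2 = ((3*(-3))*((sqrt(-1 + 0))**(3/2)*(4 + sqrt(-1 + 0))))**2 = (-9*(sqrt(-1))**(3/2)*(4 + sqrt(-1)))**2 = (-9*I**(3/2)*(4 + I))**2 = -81*I*(4 + I)**2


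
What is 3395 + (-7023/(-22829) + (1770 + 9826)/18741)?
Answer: 1452907334282/427838289 ≈ 3395.9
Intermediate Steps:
3395 + (-7023/(-22829) + (1770 + 9826)/18741) = 3395 + (-7023*(-1/22829) + 11596*(1/18741)) = 3395 + (7023/22829 + 11596/18741) = 3395 + 396343127/427838289 = 1452907334282/427838289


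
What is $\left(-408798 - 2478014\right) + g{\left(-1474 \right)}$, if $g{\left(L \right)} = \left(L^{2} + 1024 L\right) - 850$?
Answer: $-2224362$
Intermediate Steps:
$g{\left(L \right)} = -850 + L^{2} + 1024 L$ ($g{\left(L \right)} = \left(L^{2} + 1024 L\right) - 850 = -850 + L^{2} + 1024 L$)
$\left(-408798 - 2478014\right) + g{\left(-1474 \right)} = \left(-408798 - 2478014\right) + \left(-850 + \left(-1474\right)^{2} + 1024 \left(-1474\right)\right) = -2886812 - -662450 = -2886812 + 662450 = -2224362$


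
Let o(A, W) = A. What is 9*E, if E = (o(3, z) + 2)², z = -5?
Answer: 225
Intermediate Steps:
E = 25 (E = (3 + 2)² = 5² = 25)
9*E = 9*25 = 225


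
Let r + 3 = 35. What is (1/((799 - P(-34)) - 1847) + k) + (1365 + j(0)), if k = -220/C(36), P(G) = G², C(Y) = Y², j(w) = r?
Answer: 124683821/89262 ≈ 1396.8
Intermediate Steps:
r = 32 (r = -3 + 35 = 32)
j(w) = 32
k = -55/324 (k = -220/(36²) = -220/1296 = -220*1/1296 = -55/324 ≈ -0.16975)
(1/((799 - P(-34)) - 1847) + k) + (1365 + j(0)) = (1/((799 - 1*(-34)²) - 1847) - 55/324) + (1365 + 32) = (1/((799 - 1*1156) - 1847) - 55/324) + 1397 = (1/((799 - 1156) - 1847) - 55/324) + 1397 = (1/(-357 - 1847) - 55/324) + 1397 = (1/(-2204) - 55/324) + 1397 = (-1/2204 - 55/324) + 1397 = -15193/89262 + 1397 = 124683821/89262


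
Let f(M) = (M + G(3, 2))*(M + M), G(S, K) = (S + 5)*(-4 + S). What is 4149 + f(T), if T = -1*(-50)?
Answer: 8349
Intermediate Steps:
T = 50
G(S, K) = (-4 + S)*(5 + S) (G(S, K) = (5 + S)*(-4 + S) = (-4 + S)*(5 + S))
f(M) = 2*M*(-8 + M) (f(M) = (M + (-20 + 3 + 3**2))*(M + M) = (M + (-20 + 3 + 9))*(2*M) = (M - 8)*(2*M) = (-8 + M)*(2*M) = 2*M*(-8 + M))
4149 + f(T) = 4149 + 2*50*(-8 + 50) = 4149 + 2*50*42 = 4149 + 4200 = 8349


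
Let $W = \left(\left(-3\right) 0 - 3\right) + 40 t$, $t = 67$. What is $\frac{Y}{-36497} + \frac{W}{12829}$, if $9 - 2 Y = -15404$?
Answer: $- \frac{2328439}{936440026} \approx -0.0024865$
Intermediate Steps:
$W = 2677$ ($W = \left(\left(-3\right) 0 - 3\right) + 40 \cdot 67 = \left(0 - 3\right) + 2680 = -3 + 2680 = 2677$)
$Y = \frac{15413}{2}$ ($Y = \frac{9}{2} - -7702 = \frac{9}{2} + 7702 = \frac{15413}{2} \approx 7706.5$)
$\frac{Y}{-36497} + \frac{W}{12829} = \frac{15413}{2 \left(-36497\right)} + \frac{2677}{12829} = \frac{15413}{2} \left(- \frac{1}{36497}\right) + 2677 \cdot \frac{1}{12829} = - \frac{15413}{72994} + \frac{2677}{12829} = - \frac{2328439}{936440026}$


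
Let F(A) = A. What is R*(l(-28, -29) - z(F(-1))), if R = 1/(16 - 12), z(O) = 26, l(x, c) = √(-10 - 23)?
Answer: -13/2 + I*√33/4 ≈ -6.5 + 1.4361*I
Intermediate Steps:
l(x, c) = I*√33 (l(x, c) = √(-33) = I*√33)
R = ¼ (R = 1/4 = ¼ ≈ 0.25000)
R*(l(-28, -29) - z(F(-1))) = (I*√33 - 1*26)/4 = (I*√33 - 26)/4 = (-26 + I*√33)/4 = -13/2 + I*√33/4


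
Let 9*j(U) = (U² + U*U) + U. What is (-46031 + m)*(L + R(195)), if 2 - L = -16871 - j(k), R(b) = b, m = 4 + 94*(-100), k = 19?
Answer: -2851774577/3 ≈ -9.5059e+8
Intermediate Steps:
m = -9396 (m = 4 - 9400 = -9396)
j(U) = U/9 + 2*U²/9 (j(U) = ((U² + U*U) + U)/9 = ((U² + U²) + U)/9 = (2*U² + U)/9 = (U + 2*U²)/9 = U/9 + 2*U²/9)
L = 50866/3 (L = 2 - (-16871 - 19*(1 + 2*19)/9) = 2 - (-16871 - 19*(1 + 38)/9) = 2 - (-16871 - 19*39/9) = 2 - (-16871 - 1*247/3) = 2 - (-16871 - 247/3) = 2 - 1*(-50860/3) = 2 + 50860/3 = 50866/3 ≈ 16955.)
(-46031 + m)*(L + R(195)) = (-46031 - 9396)*(50866/3 + 195) = -55427*51451/3 = -2851774577/3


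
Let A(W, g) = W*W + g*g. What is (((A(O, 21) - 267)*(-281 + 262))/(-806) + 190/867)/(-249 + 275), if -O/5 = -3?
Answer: 6725867/18168852 ≈ 0.37019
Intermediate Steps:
O = 15 (O = -5*(-3) = 15)
A(W, g) = W² + g²
(((A(O, 21) - 267)*(-281 + 262))/(-806) + 190/867)/(-249 + 275) = ((((15² + 21²) - 267)*(-281 + 262))/(-806) + 190/867)/(-249 + 275) = ((((225 + 441) - 267)*(-19))*(-1/806) + 190*(1/867))/26 = (((666 - 267)*(-19))*(-1/806) + 190/867)/26 = ((399*(-19))*(-1/806) + 190/867)/26 = (-7581*(-1/806) + 190/867)/26 = (7581/806 + 190/867)/26 = (1/26)*(6725867/698802) = 6725867/18168852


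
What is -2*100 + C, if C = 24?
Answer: -176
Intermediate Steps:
-2*100 + C = -2*100 + 24 = -200 + 24 = -176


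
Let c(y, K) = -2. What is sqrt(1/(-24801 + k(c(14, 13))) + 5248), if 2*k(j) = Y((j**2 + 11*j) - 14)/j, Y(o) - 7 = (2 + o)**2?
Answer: 18*sqrt(162335092161)/100111 ≈ 72.443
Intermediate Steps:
Y(o) = 7 + (2 + o)**2
k(j) = (7 + (-12 + j**2 + 11*j)**2)/(2*j) (k(j) = ((7 + (2 + ((j**2 + 11*j) - 14))**2)/j)/2 = ((7 + (2 + (-14 + j**2 + 11*j))**2)/j)/2 = ((7 + (-12 + j**2 + 11*j)**2)/j)/2 = (7 + (-12 + j**2 + 11*j)**2)/(2*j))
sqrt(1/(-24801 + k(c(14, 13))) + 5248) = sqrt(1/(-24801 + (1/2)*(7 + (-12 + (-2)**2 + 11*(-2))**2)/(-2)) + 5248) = sqrt(1/(-24801 + (1/2)*(-1/2)*(7 + (-12 + 4 - 22)**2)) + 5248) = sqrt(1/(-24801 + (1/2)*(-1/2)*(7 + (-30)**2)) + 5248) = sqrt(1/(-24801 + (1/2)*(-1/2)*(7 + 900)) + 5248) = sqrt(1/(-24801 + (1/2)*(-1/2)*907) + 5248) = sqrt(1/(-24801 - 907/4) + 5248) = sqrt(1/(-100111/4) + 5248) = sqrt(-4/100111 + 5248) = sqrt(525382524/100111) = 18*sqrt(162335092161)/100111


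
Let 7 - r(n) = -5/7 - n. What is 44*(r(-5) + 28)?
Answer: 9460/7 ≈ 1351.4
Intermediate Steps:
r(n) = 54/7 + n (r(n) = 7 - (-5/7 - n) = 7 + (5/7 + n) = 54/7 + n)
44*(r(-5) + 28) = 44*((54/7 - 5) + 28) = 44*(19/7 + 28) = 44*(215/7) = 9460/7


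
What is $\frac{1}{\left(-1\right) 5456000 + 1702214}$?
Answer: $- \frac{1}{3753786} \approx -2.664 \cdot 10^{-7}$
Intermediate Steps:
$\frac{1}{\left(-1\right) 5456000 + 1702214} = \frac{1}{-5456000 + 1702214} = \frac{1}{-3753786} = - \frac{1}{3753786}$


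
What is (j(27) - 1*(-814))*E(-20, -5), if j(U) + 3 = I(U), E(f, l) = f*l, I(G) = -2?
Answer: 80900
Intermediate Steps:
j(U) = -5 (j(U) = -3 - 2 = -5)
(j(27) - 1*(-814))*E(-20, -5) = (-5 - 1*(-814))*(-20*(-5)) = (-5 + 814)*100 = 809*100 = 80900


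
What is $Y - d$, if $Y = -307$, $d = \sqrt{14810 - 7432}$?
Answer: $-307 - \sqrt{7378} \approx -392.9$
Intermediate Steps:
$d = \sqrt{7378} \approx 85.895$
$Y - d = -307 - \sqrt{7378}$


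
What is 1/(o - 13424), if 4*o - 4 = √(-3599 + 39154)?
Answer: -214768/2882795309 - 4*√35555/2882795309 ≈ -7.4762e-5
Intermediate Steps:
o = 1 + √35555/4 (o = 1 + √(-3599 + 39154)/4 = 1 + √35555/4 ≈ 48.140)
1/(o - 13424) = 1/((1 + √35555/4) - 13424) = 1/(-13423 + √35555/4)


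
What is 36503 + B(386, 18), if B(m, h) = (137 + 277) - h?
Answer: 36899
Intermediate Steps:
B(m, h) = 414 - h
36503 + B(386, 18) = 36503 + (414 - 1*18) = 36503 + (414 - 18) = 36503 + 396 = 36899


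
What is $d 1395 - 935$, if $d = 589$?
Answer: $820720$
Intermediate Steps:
$d 1395 - 935 = 589 \cdot 1395 - 935 = 821655 - 935 = 820720$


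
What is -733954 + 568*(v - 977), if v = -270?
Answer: -1442250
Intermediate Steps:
-733954 + 568*(v - 977) = -733954 + 568*(-270 - 977) = -733954 + 568*(-1247) = -733954 - 708296 = -1442250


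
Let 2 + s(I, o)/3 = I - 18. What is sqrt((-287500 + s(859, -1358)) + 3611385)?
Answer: sqrt(3326402) ≈ 1823.8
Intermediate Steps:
s(I, o) = -60 + 3*I (s(I, o) = -6 + 3*(I - 18) = -6 + 3*(-18 + I) = -6 + (-54 + 3*I) = -60 + 3*I)
sqrt((-287500 + s(859, -1358)) + 3611385) = sqrt((-287500 + (-60 + 3*859)) + 3611385) = sqrt((-287500 + (-60 + 2577)) + 3611385) = sqrt((-287500 + 2517) + 3611385) = sqrt(-284983 + 3611385) = sqrt(3326402)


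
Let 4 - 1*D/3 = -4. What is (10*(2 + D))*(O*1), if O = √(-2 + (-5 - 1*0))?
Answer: 260*I*√7 ≈ 687.9*I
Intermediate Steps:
D = 24 (D = 12 - 3*(-4) = 12 + 12 = 24)
O = I*√7 (O = √(-2 + (-5 + 0)) = √(-2 - 5) = √(-7) = I*√7 ≈ 2.6458*I)
(10*(2 + D))*(O*1) = (10*(2 + 24))*((I*√7)*1) = (10*26)*(I*√7) = 260*(I*√7) = 260*I*√7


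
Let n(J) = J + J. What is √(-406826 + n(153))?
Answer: 2*I*√101630 ≈ 637.59*I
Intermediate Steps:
n(J) = 2*J
√(-406826 + n(153)) = √(-406826 + 2*153) = √(-406826 + 306) = √(-406520) = 2*I*√101630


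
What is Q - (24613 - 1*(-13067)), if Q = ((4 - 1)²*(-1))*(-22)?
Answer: -37482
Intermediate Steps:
Q = 198 (Q = (3²*(-1))*(-22) = (9*(-1))*(-22) = -9*(-22) = 198)
Q - (24613 - 1*(-13067)) = 198 - (24613 - 1*(-13067)) = 198 - (24613 + 13067) = 198 - 1*37680 = 198 - 37680 = -37482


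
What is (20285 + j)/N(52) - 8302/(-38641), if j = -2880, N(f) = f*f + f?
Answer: 695426917/106494596 ≈ 6.5302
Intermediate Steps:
N(f) = f + f² (N(f) = f² + f = f + f²)
(20285 + j)/N(52) - 8302/(-38641) = (20285 - 2880)/((52*(1 + 52))) - 8302/(-38641) = 17405/((52*53)) - 8302*(-1/38641) = 17405/2756 + 8302/38641 = 695426917/106494596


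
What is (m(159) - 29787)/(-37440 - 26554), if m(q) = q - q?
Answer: 29787/63994 ≈ 0.46547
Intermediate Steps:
m(q) = 0
(m(159) - 29787)/(-37440 - 26554) = (0 - 29787)/(-37440 - 26554) = -29787/(-63994) = -29787*(-1/63994) = 29787/63994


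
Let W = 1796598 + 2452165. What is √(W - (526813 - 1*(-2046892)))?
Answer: √1675058 ≈ 1294.2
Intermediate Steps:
W = 4248763
√(W - (526813 - 1*(-2046892))) = √(4248763 - (526813 - 1*(-2046892))) = √(4248763 - (526813 + 2046892)) = √(4248763 - 1*2573705) = √(4248763 - 2573705) = √1675058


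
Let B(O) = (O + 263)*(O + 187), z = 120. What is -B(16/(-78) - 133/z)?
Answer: -13139186889/270400 ≈ -48592.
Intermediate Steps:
B(O) = (187 + O)*(263 + O) (B(O) = (263 + O)*(187 + O) = (187 + O)*(263 + O))
-B(16/(-78) - 133/z) = -(49181 + (16/(-78) - 133/120)**2 + 450*(16/(-78) - 133/120)) = -(49181 + (16*(-1/78) - 133*1/120)**2 + 450*(16*(-1/78) - 133*1/120)) = -(49181 + (-8/39 - 133/120)**2 + 450*(-8/39 - 133/120)) = -(49181 + (-683/520)**2 + 450*(-683/520)) = -(49181 + 466489/270400 - 30735/52) = -1*13139186889/270400 = -13139186889/270400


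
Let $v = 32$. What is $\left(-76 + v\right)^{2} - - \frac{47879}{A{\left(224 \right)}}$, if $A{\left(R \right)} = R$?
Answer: $\frac{481543}{224} \approx 2149.7$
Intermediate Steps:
$\left(-76 + v\right)^{2} - - \frac{47879}{A{\left(224 \right)}} = \left(-76 + 32\right)^{2} - - \frac{47879}{224} = \left(-44\right)^{2} - \left(-47879\right) \frac{1}{224} = 1936 - - \frac{47879}{224} = 1936 + \frac{47879}{224} = \frac{481543}{224}$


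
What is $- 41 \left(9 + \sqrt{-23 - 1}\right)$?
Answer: $-369 - 82 i \sqrt{6} \approx -369.0 - 200.86 i$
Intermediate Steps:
$- 41 \left(9 + \sqrt{-23 - 1}\right) = - 41 \left(9 + \sqrt{-24}\right) = - 41 \left(9 + 2 i \sqrt{6}\right) = -369 - 82 i \sqrt{6}$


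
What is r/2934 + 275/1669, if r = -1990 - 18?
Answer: -1272251/2448423 ≈ -0.51962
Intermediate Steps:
r = -2008
r/2934 + 275/1669 = -2008/2934 + 275/1669 = -2008*1/2934 + 275*(1/1669) = -1004/1467 + 275/1669 = -1272251/2448423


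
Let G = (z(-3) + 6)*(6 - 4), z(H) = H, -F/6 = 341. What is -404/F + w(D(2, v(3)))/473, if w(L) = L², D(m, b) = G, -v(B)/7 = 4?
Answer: 1094/3999 ≈ 0.27357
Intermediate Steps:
F = -2046 (F = -6*341 = -2046)
v(B) = -28 (v(B) = -7*4 = -28)
G = 6 (G = (-3 + 6)*(6 - 4) = 3*2 = 6)
D(m, b) = 6
-404/F + w(D(2, v(3)))/473 = -404/(-2046) + 6²/473 = -404*(-1/2046) + 36*(1/473) = 202/1023 + 36/473 = 1094/3999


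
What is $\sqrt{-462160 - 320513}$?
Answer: $i \sqrt{782673} \approx 884.69 i$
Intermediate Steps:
$\sqrt{-462160 - 320513} = \sqrt{-782673} = i \sqrt{782673}$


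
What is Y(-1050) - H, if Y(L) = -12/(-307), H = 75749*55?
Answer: -1279021853/307 ≈ -4.1662e+6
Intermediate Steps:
H = 4166195
Y(L) = 12/307 (Y(L) = -12*(-1/307) = 12/307)
Y(-1050) - H = 12/307 - 1*4166195 = 12/307 - 4166195 = -1279021853/307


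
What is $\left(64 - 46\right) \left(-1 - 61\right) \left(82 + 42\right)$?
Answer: $-138384$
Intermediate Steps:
$\left(64 - 46\right) \left(-1 - 61\right) \left(82 + 42\right) = 18 \left(-62\right) 124 = \left(-1116\right) 124 = -138384$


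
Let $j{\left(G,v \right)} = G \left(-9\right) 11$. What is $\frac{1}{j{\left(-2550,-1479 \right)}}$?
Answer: $\frac{1}{252450} \approx 3.9612 \cdot 10^{-6}$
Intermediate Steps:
$j{\left(G,v \right)} = - 99 G$ ($j{\left(G,v \right)} = - 9 G 11 = - 99 G$)
$\frac{1}{j{\left(-2550,-1479 \right)}} = \frac{1}{\left(-99\right) \left(-2550\right)} = \frac{1}{252450}$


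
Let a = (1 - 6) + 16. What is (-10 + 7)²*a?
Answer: 99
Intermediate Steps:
a = 11 (a = -5 + 16 = 11)
(-10 + 7)²*a = (-10 + 7)²*11 = (-3)²*11 = 9*11 = 99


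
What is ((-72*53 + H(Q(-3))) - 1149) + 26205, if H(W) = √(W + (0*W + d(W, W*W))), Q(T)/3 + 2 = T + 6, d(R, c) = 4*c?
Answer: 21240 + √39 ≈ 21246.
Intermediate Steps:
Q(T) = 12 + 3*T (Q(T) = -6 + 3*(T + 6) = -6 + 3*(6 + T) = -6 + (18 + 3*T) = 12 + 3*T)
H(W) = √(W + 4*W²) (H(W) = √(W + (0*W + 4*(W*W))) = √(W + (0 + 4*W²)) = √(W + 4*W²))
((-72*53 + H(Q(-3))) - 1149) + 26205 = ((-72*53 + √((12 + 3*(-3))*(1 + 4*(12 + 3*(-3))))) - 1149) + 26205 = ((-3816 + √((12 - 9)*(1 + 4*(12 - 9)))) - 1149) + 26205 = ((-3816 + √(3*(1 + 4*3))) - 1149) + 26205 = ((-3816 + √(3*(1 + 12))) - 1149) + 26205 = ((-3816 + √(3*13)) - 1149) + 26205 = ((-3816 + √39) - 1149) + 26205 = (-4965 + √39) + 26205 = 21240 + √39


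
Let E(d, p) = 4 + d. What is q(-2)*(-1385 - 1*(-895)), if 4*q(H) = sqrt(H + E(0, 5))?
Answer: -245*sqrt(2)/2 ≈ -173.24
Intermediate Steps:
q(H) = sqrt(4 + H)/4 (q(H) = sqrt(H + (4 + 0))/4 = sqrt(H + 4)/4 = sqrt(4 + H)/4)
q(-2)*(-1385 - 1*(-895)) = (sqrt(4 - 2)/4)*(-1385 - 1*(-895)) = (sqrt(2)/4)*(-1385 + 895) = (sqrt(2)/4)*(-490) = -245*sqrt(2)/2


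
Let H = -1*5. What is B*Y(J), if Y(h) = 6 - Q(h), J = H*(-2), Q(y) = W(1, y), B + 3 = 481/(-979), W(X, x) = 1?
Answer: -17090/979 ≈ -17.457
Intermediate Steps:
H = -5
B = -3418/979 (B = -3 + 481/(-979) = -3 + 481*(-1/979) = -3 - 481/979 = -3418/979 ≈ -3.4913)
Q(y) = 1
J = 10 (J = -5*(-2) = 10)
Y(h) = 5 (Y(h) = 6 - 1*1 = 6 - 1 = 5)
B*Y(J) = -3418/979*5 = -17090/979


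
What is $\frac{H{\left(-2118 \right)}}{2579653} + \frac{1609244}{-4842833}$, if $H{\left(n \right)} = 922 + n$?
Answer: $- \frac{4157083140600}{12492828676949} \approx -0.33276$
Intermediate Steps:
$\frac{H{\left(-2118 \right)}}{2579653} + \frac{1609244}{-4842833} = \frac{922 - 2118}{2579653} + \frac{1609244}{-4842833} = \left(-1196\right) \frac{1}{2579653} + 1609244 \left(- \frac{1}{4842833}\right) = - \frac{1196}{2579653} - \frac{1609244}{4842833} = - \frac{4157083140600}{12492828676949}$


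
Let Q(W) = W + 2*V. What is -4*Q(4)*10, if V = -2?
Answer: 0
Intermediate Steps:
Q(W) = -4 + W (Q(W) = W + 2*(-2) = W - 4 = -4 + W)
-4*Q(4)*10 = -4*(-4 + 4)*10 = -4*0*10 = 0*10 = 0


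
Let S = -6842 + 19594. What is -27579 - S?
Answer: -40331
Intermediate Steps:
S = 12752
-27579 - S = -27579 - 1*12752 = -27579 - 12752 = -40331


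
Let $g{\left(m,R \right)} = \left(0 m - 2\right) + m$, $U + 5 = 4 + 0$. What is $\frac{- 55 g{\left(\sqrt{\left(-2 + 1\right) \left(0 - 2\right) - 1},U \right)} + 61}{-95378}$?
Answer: $- \frac{58}{47689} \approx -0.0012162$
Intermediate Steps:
$U = -1$ ($U = -5 + \left(4 + 0\right) = -5 + 4 = -1$)
$g{\left(m,R \right)} = -2 + m$ ($g{\left(m,R \right)} = \left(0 - 2\right) + m = -2 + m$)
$\frac{- 55 g{\left(\sqrt{\left(-2 + 1\right) \left(0 - 2\right) - 1},U \right)} + 61}{-95378} = \frac{- 55 \left(-2 + \sqrt{\left(-2 + 1\right) \left(0 - 2\right) - 1}\right) + 61}{-95378} = \left(- 55 \left(-2 + \sqrt{\left(-1\right) \left(-2\right) - 1}\right) + 61\right) \left(- \frac{1}{95378}\right) = \left(- 55 \left(-2 + \sqrt{2 - 1}\right) + 61\right) \left(- \frac{1}{95378}\right) = \left(- 55 \left(-2 + \sqrt{1}\right) + 61\right) \left(- \frac{1}{95378}\right) = \left(- 55 \left(-2 + 1\right) + 61\right) \left(- \frac{1}{95378}\right) = \left(\left(-55\right) \left(-1\right) + 61\right) \left(- \frac{1}{95378}\right) = \left(55 + 61\right) \left(- \frac{1}{95378}\right) = 116 \left(- \frac{1}{95378}\right) = - \frac{58}{47689}$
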